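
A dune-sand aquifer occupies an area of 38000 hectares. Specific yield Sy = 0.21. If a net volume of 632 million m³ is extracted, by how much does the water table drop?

Δh ≈ 7.92 m

A = 38000 hectares = 3.8 × 10^8 m²
ΔV = 632 million m³ = 6.32 × 10^8 m³
Δh = ΔV / (Sy × A) = 6.32 × 10^8 m³ / (0.21 × 3.8 × 10^8 m²) = 7.92 m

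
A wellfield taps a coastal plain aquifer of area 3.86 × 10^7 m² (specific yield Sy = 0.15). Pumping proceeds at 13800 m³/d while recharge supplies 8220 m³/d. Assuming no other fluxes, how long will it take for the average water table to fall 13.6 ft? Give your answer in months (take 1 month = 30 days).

t ≈ 143 months

Δh = 13.6 ft = 4.145 m
ΔV = Sy × A × Δh = 0.15 × 3.86 × 10^7 × 4.145 = 2.4 × 10^7 m³
Net withdrawal = 13800 − 8220 = 5580 m³/d
t = ΔV / Q = 2.4 × 10^7 m³ / 5580 m³/d = 4301 d
t = 4301 d ≈ 143.4 months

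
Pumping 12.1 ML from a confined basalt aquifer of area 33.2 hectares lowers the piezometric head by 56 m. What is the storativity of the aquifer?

A = 33.2 hectares = 3.32 × 10^5 m²
ΔV = 12.1 ML = 12100 m³
S = ΔV / (A × Δh) = 12100 m³ / (3.32 × 10^5 m² × 56 m) = 6.508 × 10^-4

S ≈ 6.5 × 10^-4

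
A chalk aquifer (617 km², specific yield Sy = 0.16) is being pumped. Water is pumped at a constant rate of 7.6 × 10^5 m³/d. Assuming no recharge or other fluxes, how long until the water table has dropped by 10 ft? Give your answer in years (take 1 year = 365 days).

A = 617 km² = 6.17 × 10^8 m²
Δh = 10 ft = 3.048 m
ΔV = Sy × A × Δh = 0.16 × 6.17 × 10^8 × 3.048 = 3.009 × 10^8 m³
t = ΔV / Q = 3.009 × 10^8 m³ / 7.6 × 10^5 m³/d = 395.9 d
t = 395.9 d ≈ 1.085 years

t ≈ 1.08 years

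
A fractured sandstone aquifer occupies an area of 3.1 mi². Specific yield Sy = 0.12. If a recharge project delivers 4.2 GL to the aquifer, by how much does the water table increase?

Δh ≈ 4.36 m

A = 3.1 mi² = 8.029 × 10^6 m²
ΔV = 4.2 GL = 4.2 × 10^6 m³
Δh = ΔV / (Sy × A) = 4.2 × 10^6 m³ / (0.12 × 8.029 × 10^6 m²) = 4.359 m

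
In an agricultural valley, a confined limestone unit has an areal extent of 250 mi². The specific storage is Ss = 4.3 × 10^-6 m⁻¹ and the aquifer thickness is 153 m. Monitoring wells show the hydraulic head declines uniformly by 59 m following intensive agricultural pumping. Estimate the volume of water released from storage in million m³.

ΔV ≈ 25.1 million m³

S = Ss × b = 4.3 × 10^-6 m⁻¹ × 153 m = 6.579 × 10^-4
A = 250 mi² = 6.475 × 10^8 m²
ΔV = S × A × Δh = 6.579 × 10^-4 × 6.475 × 10^8 m² × 59 m = 2.513 × 10^7 m³
ΔV = 2.513 × 10^7 m³ = 25.13 million m³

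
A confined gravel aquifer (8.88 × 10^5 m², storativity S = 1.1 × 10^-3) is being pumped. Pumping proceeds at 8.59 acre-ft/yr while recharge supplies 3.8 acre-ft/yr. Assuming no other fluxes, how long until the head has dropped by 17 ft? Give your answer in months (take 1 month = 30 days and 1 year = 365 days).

t ≈ 10.4 months

Δh = 17 ft = 5.182 m
ΔV = S × A × Δh = 0.0011 × 8.88 × 10^5 × 5.182 = 5061 m³
Net withdrawal = 8.59 − 3.8 = 4.79 acre-ft/yr = 16.19 m³/d
t = ΔV / Q = 5061 m³ / 16.19 m³/d = 312.7 d
t = 312.7 d ≈ 10.42 months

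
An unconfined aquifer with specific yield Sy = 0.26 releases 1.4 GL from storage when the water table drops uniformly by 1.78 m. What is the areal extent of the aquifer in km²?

A ≈ 3.03 km²

ΔV = 1.4 GL = 1.4 × 10^6 m³
A = ΔV / (Sy × Δh) = 1.4 × 10^6 / (0.26 × 1.78) = 3.025 × 10^6 m²
A = 3.025 × 10^6 m² = 3.025 km²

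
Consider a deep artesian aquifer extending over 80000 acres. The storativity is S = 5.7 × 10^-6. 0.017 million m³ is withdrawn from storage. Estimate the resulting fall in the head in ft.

A = 80000 acres = 3.237 × 10^8 m²
ΔV = 0.017 million m³ = 17000 m³
Δh = ΔV / (S × A) = 17000 m³ / (5.7 × 10^-6 × 3.237 × 10^8 m²) = 9.212 m
Δh = 9.212 m = 30.22 ft

Δh ≈ 30.2 ft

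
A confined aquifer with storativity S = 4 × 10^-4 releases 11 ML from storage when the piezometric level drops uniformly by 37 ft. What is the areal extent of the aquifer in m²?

Δh = 37 ft = 11.28 m
ΔV = 11 ML = 11000 m³
A = ΔV / (S × Δh) = 11000 / (4 × 10^-4 × 11.28) = 2.438 × 10^6 m²

A ≈ 2.44 × 10^6 m²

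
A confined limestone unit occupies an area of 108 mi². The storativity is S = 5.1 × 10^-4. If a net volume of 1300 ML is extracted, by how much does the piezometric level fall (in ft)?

Δh ≈ 29.9 ft

A = 108 mi² = 2.797 × 10^8 m²
ΔV = 1300 ML = 1.3 × 10^6 m³
Δh = ΔV / (S × A) = 1.3 × 10^6 m³ / (5.1 × 10^-4 × 2.797 × 10^8 m²) = 9.113 m
Δh = 9.113 m = 29.9 ft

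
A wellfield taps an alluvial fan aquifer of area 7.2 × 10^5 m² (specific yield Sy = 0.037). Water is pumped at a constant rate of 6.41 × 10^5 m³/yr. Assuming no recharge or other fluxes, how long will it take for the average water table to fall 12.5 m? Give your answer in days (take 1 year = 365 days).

t ≈ 190 days

ΔV = Sy × A × Δh = 0.037 × 7.2 × 10^5 × 12.5 = 3.33 × 10^5 m³
Q = 6.41 × 10^5 m³/yr = 1756 m³/d
t = ΔV / Q = 3.33 × 10^5 m³ / 1756 m³/d = 189.6 d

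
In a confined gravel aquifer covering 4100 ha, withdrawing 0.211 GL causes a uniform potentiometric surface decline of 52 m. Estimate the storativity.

A = 4100 ha = 4.1 × 10^7 m²
ΔV = 0.211 GL = 2.11 × 10^5 m³
S = ΔV / (A × Δh) = 2.11 × 10^5 m³ / (4.1 × 10^7 m² × 52 m) = 9.897 × 10^-5

S ≈ 9.9 × 10^-5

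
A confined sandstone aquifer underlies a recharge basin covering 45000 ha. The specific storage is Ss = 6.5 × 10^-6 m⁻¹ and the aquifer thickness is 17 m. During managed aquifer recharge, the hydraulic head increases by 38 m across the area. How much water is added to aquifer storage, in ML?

S = Ss × b = 6.5 × 10^-6 m⁻¹ × 17 m = 1.105 × 10^-4
A = 45000 ha = 4.5 × 10^8 m²
ΔV = S × A × Δh = 1.105 × 10^-4 × 4.5 × 10^8 m² × 38 m = 1.89 × 10^6 m³
ΔV = 1.89 × 10^6 m³ = 1890 ML

ΔV ≈ 1890 ML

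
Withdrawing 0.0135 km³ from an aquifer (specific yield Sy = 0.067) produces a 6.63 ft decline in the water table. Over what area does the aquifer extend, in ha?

Δh = 6.63 ft = 2.021 m
ΔV = 0.0135 km³ = 1.35 × 10^7 m³
A = ΔV / (Sy × Δh) = 1.35 × 10^7 / (0.067 × 2.021) = 9.971 × 10^7 m²
A = 9.971 × 10^7 m² = 9971 ha

A ≈ 9970 ha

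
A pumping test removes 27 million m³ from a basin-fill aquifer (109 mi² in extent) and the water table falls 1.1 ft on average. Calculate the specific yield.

Sy ≈ 0.29

A = 109 mi² = 2.823 × 10^8 m²
Δh = 1.1 ft = 0.3353 m
ΔV = 27 million m³ = 2.7 × 10^7 m³
Sy = ΔV / (A × Δh) = 2.7 × 10^7 m³ / (2.823 × 10^8 m² × 0.3353 m) = 0.2853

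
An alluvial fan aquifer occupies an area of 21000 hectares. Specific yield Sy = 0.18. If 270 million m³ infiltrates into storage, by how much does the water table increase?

A = 21000 hectares = 2.1 × 10^8 m²
ΔV = 270 million m³ = 2.7 × 10^8 m³
Δh = ΔV / (Sy × A) = 2.7 × 10^8 m³ / (0.18 × 2.1 × 10^8 m²) = 7.143 m

Δh ≈ 7.14 m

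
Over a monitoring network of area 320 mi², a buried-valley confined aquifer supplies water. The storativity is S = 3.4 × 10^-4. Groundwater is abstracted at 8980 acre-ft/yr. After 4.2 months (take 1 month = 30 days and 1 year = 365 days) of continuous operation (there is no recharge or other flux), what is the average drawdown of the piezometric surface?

A = 320 mi² = 8.288 × 10^8 m²
Q = 8980 acre-ft/yr = 30350 m³/d
t = 4.2 months = 126 d
ΔV = Q × t = 30350 m³/d × 126 d = 3.824 × 10^6 m³
Δh = ΔV / (S × A) = 3.824 × 10^6 / (3.4 × 10^-4 × 8.288 × 10^8) = 13.57 m

Δh ≈ 13.6 m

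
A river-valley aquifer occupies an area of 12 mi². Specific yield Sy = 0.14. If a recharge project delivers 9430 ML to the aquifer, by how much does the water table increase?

A = 12 mi² = 3.108 × 10^7 m²
ΔV = 9430 ML = 9.43 × 10^6 m³
Δh = ΔV / (Sy × A) = 9.43 × 10^6 m³ / (0.14 × 3.108 × 10^7 m²) = 2.167 m

Δh ≈ 2.17 m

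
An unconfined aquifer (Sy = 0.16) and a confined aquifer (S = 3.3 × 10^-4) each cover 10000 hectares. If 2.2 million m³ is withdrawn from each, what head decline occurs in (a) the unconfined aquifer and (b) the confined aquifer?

A = 10000 hectares = 1 × 10^8 m²
ΔV = 2.2 million m³ = 2.2 × 10^6 m³
Unconfined: Δh_u = ΔV/(Sy·A) = 2.2 × 10^6/(0.16 × 1 × 10^8) = 0.1375 m
Confined: Δh_c = ΔV/(S·A) = 2.2 × 10^6/(3.3 × 10^-4 × 1 × 10^8) = 66.67 m

Δh_u ≈ 0.138 m; Δh_c ≈ 66.7 m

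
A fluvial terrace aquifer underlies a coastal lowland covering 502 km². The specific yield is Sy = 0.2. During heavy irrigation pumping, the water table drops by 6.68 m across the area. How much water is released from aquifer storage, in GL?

ΔV ≈ 671 GL

A = 502 km² = 5.02 × 10^8 m²
ΔV = Sy × A × Δh = 0.2 × 5.02 × 10^8 m² × 6.68 m = 6.707 × 10^8 m³
ΔV = 6.707 × 10^8 m³ = 670.7 GL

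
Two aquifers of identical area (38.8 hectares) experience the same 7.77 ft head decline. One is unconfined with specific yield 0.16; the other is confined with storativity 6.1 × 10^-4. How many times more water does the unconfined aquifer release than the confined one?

A = 38.8 hectares = 3.88 × 10^5 m²
Δh = 7.77 ft = 2.368 m
Unconfined: ΔV_u = Sy × A × Δh = 0.16 × 3.88 × 10^5 × 2.368 = 1.47 × 10^5 m³
Confined: ΔV_c = S × A × Δh = 6.1 × 10^-4 × 3.88 × 10^5 × 2.368 = 560.5 m³
Ratio = ΔV_u / ΔV_c = Sy / S = 0.16 / 6.1 × 10^-4 = 262.3

ΔV_u / ΔV_c ≈ 262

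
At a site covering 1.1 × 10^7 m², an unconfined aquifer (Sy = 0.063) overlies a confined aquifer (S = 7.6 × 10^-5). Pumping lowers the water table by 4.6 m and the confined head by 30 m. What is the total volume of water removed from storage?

Unconfined: ΔV_u = Sy × A × Δh_u = 0.063 × 1.1 × 10^7 × 4.6 = 3.188 × 10^6 m³
Confined: ΔV_c = S × A × Δh_c = 7.6 × 10^-5 × 1.1 × 10^7 × 30 = 25080 m³
Total ΔV = 3.188 × 10^6 + 25080 = 3.213 × 10^6 m³

ΔV ≈ 3.21 × 10^6 m³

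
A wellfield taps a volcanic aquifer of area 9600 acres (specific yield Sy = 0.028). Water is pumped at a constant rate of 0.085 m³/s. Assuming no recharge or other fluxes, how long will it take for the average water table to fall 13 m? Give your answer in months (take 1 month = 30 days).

A = 9600 acres = 3.885 × 10^7 m²
ΔV = Sy × A × Δh = 0.028 × 3.885 × 10^7 × 13 = 1.414 × 10^7 m³
Q = 0.085 m³/s = 7344 m³/d
t = ΔV / Q = 1.414 × 10^7 m³ / 7344 m³/d = 1926 d
t = 1926 d ≈ 64.19 months

t ≈ 64.2 months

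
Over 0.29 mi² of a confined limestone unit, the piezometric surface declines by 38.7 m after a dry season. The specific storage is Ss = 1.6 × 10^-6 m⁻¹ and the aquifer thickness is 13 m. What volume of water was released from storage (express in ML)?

ΔV ≈ 0.605 ML

S = Ss × b = 1.6 × 10^-6 m⁻¹ × 13 m = 2.08 × 10^-5
A = 0.29 mi² = 7.511 × 10^5 m²
ΔV = S × A × Δh = 2.08 × 10^-5 × 7.511 × 10^5 m² × 38.7 m = 604.6 m³
ΔV = 604.6 m³ = 0.6046 ML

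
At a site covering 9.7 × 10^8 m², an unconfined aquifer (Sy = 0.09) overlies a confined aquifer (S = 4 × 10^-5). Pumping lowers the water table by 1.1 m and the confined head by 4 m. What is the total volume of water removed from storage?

ΔV ≈ 9.62 × 10^7 m³

Unconfined: ΔV_u = Sy × A × Δh_u = 0.09 × 9.7 × 10^8 × 1.1 = 9.603 × 10^7 m³
Confined: ΔV_c = S × A × Δh_c = 4 × 10^-5 × 9.7 × 10^8 × 4 = 1.552 × 10^5 m³
Total ΔV = 9.603 × 10^7 + 1.552 × 10^5 = 9.619 × 10^7 m³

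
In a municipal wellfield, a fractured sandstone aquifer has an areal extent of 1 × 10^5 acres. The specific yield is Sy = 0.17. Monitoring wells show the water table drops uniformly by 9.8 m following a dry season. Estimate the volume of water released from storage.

A = 1 × 10^5 acres = 4.047 × 10^8 m²
ΔV = Sy × A × Δh = 0.17 × 4.047 × 10^8 m² × 9.8 m = 6.742 × 10^8 m³

ΔV ≈ 6.74 × 10^8 m³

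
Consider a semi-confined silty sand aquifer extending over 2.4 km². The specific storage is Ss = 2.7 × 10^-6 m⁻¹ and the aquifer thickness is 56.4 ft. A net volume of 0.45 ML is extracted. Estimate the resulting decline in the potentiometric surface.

b = 56.4 ft = 17.19 m
S = Ss × b = 2.7 × 10^-6 m⁻¹ × 17.19 m = 4.641 × 10^-5
A = 2.4 km² = 2.4 × 10^6 m²
ΔV = 0.45 ML = 450 m³
Δh = ΔV / (S × A) = 450 m³ / (4.641 × 10^-5 × 2.4 × 10^6 m²) = 4.04 m

Δh ≈ 4.04 m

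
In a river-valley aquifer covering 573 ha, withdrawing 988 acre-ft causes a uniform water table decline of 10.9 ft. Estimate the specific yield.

Sy ≈ 0.064

A = 573 ha = 5.73 × 10^6 m²
Δh = 10.9 ft = 3.322 m
ΔV = 988 acre-ft = 1.219 × 10^6 m³
Sy = ΔV / (A × Δh) = 1.219 × 10^6 m³ / (5.73 × 10^6 m² × 3.322 m) = 0.06402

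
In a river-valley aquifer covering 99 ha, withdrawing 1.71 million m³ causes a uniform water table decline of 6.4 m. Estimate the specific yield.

A = 99 ha = 9.9 × 10^5 m²
ΔV = 1.71 million m³ = 1.71 × 10^6 m³
Sy = ΔV / (A × Δh) = 1.71 × 10^6 m³ / (9.9 × 10^5 m² × 6.4 m) = 0.2699

Sy ≈ 0.27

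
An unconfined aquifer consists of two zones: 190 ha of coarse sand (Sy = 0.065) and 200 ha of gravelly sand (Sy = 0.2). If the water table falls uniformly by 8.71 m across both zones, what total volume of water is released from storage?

A₁ = 190 ha = 1.9 × 10^6 m²; A₂ = 200 ha = 2 × 10^6 m²
ΔV₁ = 0.065 × 1.9 × 10^6 × 8.71 = 1.076 × 10^6 m³
ΔV₂ = 0.2 × 2 × 10^6 × 8.71 = 3.484 × 10^6 m³
ΔV = ΔV₁ + ΔV₂ = 4.56 × 10^6 m³

ΔV ≈ 4.56 × 10^6 m³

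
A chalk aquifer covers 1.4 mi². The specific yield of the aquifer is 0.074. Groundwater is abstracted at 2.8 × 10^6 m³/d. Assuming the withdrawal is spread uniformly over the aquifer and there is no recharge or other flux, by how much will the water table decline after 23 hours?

A = 1.4 mi² = 3.626 × 10^6 m²
t = 23 hours = 0.9583 d
ΔV = Q × t = 2.8 × 10^6 m³/d × 0.9583 d = 2.683 × 10^6 m³
Δh = ΔV / (Sy × A) = 2.683 × 10^6 / (0.074 × 3.626 × 10^6) = 10 m

Δh ≈ 10 m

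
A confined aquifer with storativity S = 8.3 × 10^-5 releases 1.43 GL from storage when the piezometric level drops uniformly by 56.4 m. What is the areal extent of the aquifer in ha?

A ≈ 30500 ha

ΔV = 1.43 GL = 1.43 × 10^6 m³
A = ΔV / (S × Δh) = 1.43 × 10^6 / (8.3 × 10^-5 × 56.4) = 3.055 × 10^8 m²
A = 3.055 × 10^8 m² = 30550 ha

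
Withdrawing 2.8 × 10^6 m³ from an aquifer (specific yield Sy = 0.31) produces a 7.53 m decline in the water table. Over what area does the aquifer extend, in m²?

A = ΔV / (Sy × Δh) = 2.8 × 10^6 / (0.31 × 7.53) = 1.2 × 10^6 m²

A ≈ 1.2 × 10^6 m²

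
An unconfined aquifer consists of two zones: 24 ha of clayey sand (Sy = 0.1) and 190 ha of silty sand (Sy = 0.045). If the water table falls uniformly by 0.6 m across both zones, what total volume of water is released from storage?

A₁ = 24 ha = 2.4 × 10^5 m²; A₂ = 190 ha = 1.9 × 10^6 m²
ΔV₁ = 0.1 × 2.4 × 10^5 × 0.6 = 14400 m³
ΔV₂ = 0.045 × 1.9 × 10^6 × 0.6 = 51300 m³
ΔV = ΔV₁ + ΔV₂ = 65700 m³

ΔV ≈ 65700 m³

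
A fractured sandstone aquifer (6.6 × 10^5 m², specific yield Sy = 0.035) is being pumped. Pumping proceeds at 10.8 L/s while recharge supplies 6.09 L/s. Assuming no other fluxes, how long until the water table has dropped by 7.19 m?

ΔV = Sy × A × Δh = 0.035 × 6.6 × 10^5 × 7.19 = 1.661 × 10^5 m³
Net withdrawal = 10.8 − 6.09 = 4.71 L/s = 406.9 m³/d
t = ΔV / Q = 1.661 × 10^5 m³ / 406.9 m³/d = 408.1 d

t ≈ 408 days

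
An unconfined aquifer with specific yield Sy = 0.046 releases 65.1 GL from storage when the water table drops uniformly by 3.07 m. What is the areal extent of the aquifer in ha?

A ≈ 46100 ha

ΔV = 65.1 GL = 6.51 × 10^7 m³
A = ΔV / (Sy × Δh) = 6.51 × 10^7 / (0.046 × 3.07) = 4.61 × 10^8 m²
A = 4.61 × 10^8 m² = 46100 ha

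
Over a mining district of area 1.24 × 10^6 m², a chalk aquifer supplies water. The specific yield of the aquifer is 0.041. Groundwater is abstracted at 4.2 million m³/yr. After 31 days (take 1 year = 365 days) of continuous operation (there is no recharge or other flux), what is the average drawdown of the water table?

Δh ≈ 7.02 m

Q = 4.2 million m³/yr = 11510 m³/d
ΔV = Q × t = 11510 m³/d × 31 d = 3.567 × 10^5 m³
Δh = ΔV / (Sy × A) = 3.567 × 10^5 / (0.041 × 1.24 × 10^6) = 7.016 m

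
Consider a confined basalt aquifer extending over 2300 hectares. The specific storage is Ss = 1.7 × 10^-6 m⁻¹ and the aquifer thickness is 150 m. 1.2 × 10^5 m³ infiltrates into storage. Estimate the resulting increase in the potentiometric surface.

Δh ≈ 20.5 m

S = Ss × b = 1.7 × 10^-6 m⁻¹ × 150 m = 2.55 × 10^-4
A = 2300 hectares = 2.3 × 10^7 m²
Δh = ΔV / (S × A) = 1.2 × 10^5 m³ / (2.55 × 10^-4 × 2.3 × 10^7 m²) = 20.46 m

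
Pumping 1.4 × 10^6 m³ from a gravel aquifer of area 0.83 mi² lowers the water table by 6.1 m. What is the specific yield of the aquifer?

A = 0.83 mi² = 2.15 × 10^6 m²
Sy = ΔV / (A × Δh) = 1.4 × 10^6 m³ / (2.15 × 10^6 m² × 6.1 m) = 0.1068

Sy ≈ 0.11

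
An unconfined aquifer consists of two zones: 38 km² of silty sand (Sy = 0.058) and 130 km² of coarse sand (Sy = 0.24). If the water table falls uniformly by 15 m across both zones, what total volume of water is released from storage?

A₁ = 38 km² = 3.8 × 10^7 m²; A₂ = 130 km² = 1.3 × 10^8 m²
ΔV₁ = 0.058 × 3.8 × 10^7 × 15 = 3.306 × 10^7 m³
ΔV₂ = 0.24 × 1.3 × 10^8 × 15 = 4.68 × 10^8 m³
ΔV = ΔV₁ + ΔV₂ = 5.011 × 10^8 m³

ΔV ≈ 5.01 × 10^8 m³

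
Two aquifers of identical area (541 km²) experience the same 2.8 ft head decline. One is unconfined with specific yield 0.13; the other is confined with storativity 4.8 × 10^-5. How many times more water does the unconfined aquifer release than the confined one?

ΔV_u / ΔV_c ≈ 2710

A = 541 km² = 5.41 × 10^8 m²
Δh = 2.8 ft = 0.8534 m
Unconfined: ΔV_u = Sy × A × Δh = 0.13 × 5.41 × 10^8 × 0.8534 = 6.002 × 10^7 m³
Confined: ΔV_c = S × A × Δh = 4.8 × 10^-5 × 5.41 × 10^8 × 0.8534 = 22160 m³
Ratio = ΔV_u / ΔV_c = Sy / S = 0.13 / 4.8 × 10^-5 = 2708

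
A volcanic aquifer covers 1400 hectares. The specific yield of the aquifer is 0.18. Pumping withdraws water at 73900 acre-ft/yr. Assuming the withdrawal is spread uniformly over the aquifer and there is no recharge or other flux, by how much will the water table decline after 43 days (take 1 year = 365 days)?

A = 1400 hectares = 1.4 × 10^7 m²
Q = 73900 acre-ft/yr = 2.497 × 10^5 m³/d
ΔV = Q × t = 2.497 × 10^5 m³/d × 43 d = 1.074 × 10^7 m³
Δh = ΔV / (Sy × A) = 1.074 × 10^7 / (0.18 × 1.4 × 10^7) = 4.261 m

Δh ≈ 4.26 m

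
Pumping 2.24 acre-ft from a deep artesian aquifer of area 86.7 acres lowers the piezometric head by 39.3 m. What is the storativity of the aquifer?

S ≈ 2 × 10^-4

A = 86.7 acres = 3.509 × 10^5 m²
ΔV = 2.24 acre-ft = 2763 m³
S = ΔV / (A × Δh) = 2763 m³ / (3.509 × 10^5 m² × 39.3 m) = 2.004 × 10^-4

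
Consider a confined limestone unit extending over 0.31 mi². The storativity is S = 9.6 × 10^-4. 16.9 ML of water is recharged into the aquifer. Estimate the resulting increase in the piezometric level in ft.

A = 0.31 mi² = 8.029 × 10^5 m²
ΔV = 16.9 ML = 16900 m³
Δh = ΔV / (S × A) = 16900 m³ / (9.6 × 10^-4 × 8.029 × 10^5 m²) = 21.93 m
Δh = 21.93 m = 71.94 ft

Δh ≈ 71.9 ft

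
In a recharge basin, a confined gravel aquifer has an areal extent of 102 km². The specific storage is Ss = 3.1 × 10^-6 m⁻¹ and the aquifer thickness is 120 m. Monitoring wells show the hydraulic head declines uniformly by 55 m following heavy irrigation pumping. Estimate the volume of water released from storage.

S = Ss × b = 3.1 × 10^-6 m⁻¹ × 120 m = 3.72 × 10^-4
A = 102 km² = 1.02 × 10^8 m²
ΔV = S × A × Δh = 3.72 × 10^-4 × 1.02 × 10^8 m² × 55 m = 2.087 × 10^6 m³

ΔV ≈ 2.09 × 10^6 m³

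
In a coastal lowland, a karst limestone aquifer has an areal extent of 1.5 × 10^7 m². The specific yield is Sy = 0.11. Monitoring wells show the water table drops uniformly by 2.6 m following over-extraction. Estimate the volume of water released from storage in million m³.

ΔV ≈ 4.29 million m³

ΔV = Sy × A × Δh = 0.11 × 1.5 × 10^7 m² × 2.6 m = 4.29 × 10^6 m³
ΔV = 4.29 × 10^6 m³ = 4.29 million m³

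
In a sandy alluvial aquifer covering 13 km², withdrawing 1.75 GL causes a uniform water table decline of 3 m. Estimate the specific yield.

A = 13 km² = 1.3 × 10^7 m²
ΔV = 1.75 GL = 1.75 × 10^6 m³
Sy = ΔV / (A × Δh) = 1.75 × 10^6 m³ / (1.3 × 10^7 m² × 3 m) = 0.04487

Sy ≈ 0.045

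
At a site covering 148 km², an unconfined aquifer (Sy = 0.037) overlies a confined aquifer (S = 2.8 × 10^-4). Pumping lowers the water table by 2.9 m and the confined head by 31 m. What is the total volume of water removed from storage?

ΔV ≈ 1.72 × 10^7 m³

A = 148 km² = 1.48 × 10^8 m²
Unconfined: ΔV_u = Sy × A × Δh_u = 0.037 × 1.48 × 10^8 × 2.9 = 1.588 × 10^7 m³
Confined: ΔV_c = S × A × Δh_c = 2.8 × 10^-4 × 1.48 × 10^8 × 31 = 1.285 × 10^6 m³
Total ΔV = 1.588 × 10^7 + 1.285 × 10^6 = 1.717 × 10^7 m³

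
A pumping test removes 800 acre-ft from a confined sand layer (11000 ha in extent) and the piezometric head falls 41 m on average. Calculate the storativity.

S ≈ 2.2 × 10^-4

A = 11000 ha = 1.1 × 10^8 m²
ΔV = 800 acre-ft = 9.868 × 10^5 m³
S = ΔV / (A × Δh) = 9.868 × 10^5 m³ / (1.1 × 10^8 m² × 41 m) = 2.188 × 10^-4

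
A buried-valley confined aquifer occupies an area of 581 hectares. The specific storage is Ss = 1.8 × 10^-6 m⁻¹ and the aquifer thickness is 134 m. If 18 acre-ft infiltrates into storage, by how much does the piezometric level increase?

Δh ≈ 15.8 m

S = Ss × b = 1.8 × 10^-6 m⁻¹ × 134 m = 2.412 × 10^-4
A = 581 hectares = 5.81 × 10^6 m²
ΔV = 18 acre-ft = 22200 m³
Δh = ΔV / (S × A) = 22200 m³ / (2.412 × 10^-4 × 5.81 × 10^6 m²) = 15.84 m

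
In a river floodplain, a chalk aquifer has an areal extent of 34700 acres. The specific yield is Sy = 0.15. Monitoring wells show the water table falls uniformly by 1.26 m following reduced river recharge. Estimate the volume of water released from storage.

ΔV ≈ 2.65 × 10^7 m³

A = 34700 acres = 1.404 × 10^8 m²
ΔV = Sy × A × Δh = 0.15 × 1.404 × 10^8 m² × 1.26 m = 2.654 × 10^7 m³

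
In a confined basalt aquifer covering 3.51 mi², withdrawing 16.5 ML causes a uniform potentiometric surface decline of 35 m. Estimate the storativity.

S ≈ 5.2 × 10^-5

A = 3.51 mi² = 9.091 × 10^6 m²
ΔV = 16.5 ML = 16500 m³
S = ΔV / (A × Δh) = 16500 m³ / (9.091 × 10^6 m² × 35 m) = 5.186 × 10^-5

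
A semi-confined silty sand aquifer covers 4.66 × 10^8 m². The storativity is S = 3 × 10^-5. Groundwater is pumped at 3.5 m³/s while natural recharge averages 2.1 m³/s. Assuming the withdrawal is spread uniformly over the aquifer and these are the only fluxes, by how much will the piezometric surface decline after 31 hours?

Δh ≈ 11.2 m

Net abstraction = 3.5 − 2.1 = 1.4 m³/s
Q_net = 1.4 m³/s = 1.21 × 10^5 m³/d
t = 31 hours = 1.292 d
ΔV = Q × t = 1.21 × 10^5 m³/d × 1.292 d = 1.562 × 10^5 m³
Δh = ΔV / (S × A) = 1.562 × 10^5 / (3 × 10^-5 × 4.66 × 10^8) = 11.18 m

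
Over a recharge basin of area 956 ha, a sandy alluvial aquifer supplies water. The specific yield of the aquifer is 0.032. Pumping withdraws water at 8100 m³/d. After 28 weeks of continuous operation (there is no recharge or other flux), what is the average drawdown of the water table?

Δh ≈ 5.19 m

A = 956 ha = 9.56 × 10^6 m²
t = 28 weeks = 196 d
ΔV = Q × t = 8100 m³/d × 196 d = 1.588 × 10^6 m³
Δh = ΔV / (Sy × A) = 1.588 × 10^6 / (0.032 × 9.56 × 10^6) = 5.19 m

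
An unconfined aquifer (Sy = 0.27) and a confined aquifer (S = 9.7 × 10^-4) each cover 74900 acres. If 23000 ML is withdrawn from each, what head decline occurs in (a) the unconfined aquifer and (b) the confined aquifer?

A = 74900 acres = 3.031 × 10^8 m²
ΔV = 23000 ML = 2.3 × 10^7 m³
Unconfined: Δh_u = ΔV/(Sy·A) = 2.3 × 10^7/(0.27 × 3.031 × 10^8) = 0.281 m
Confined: Δh_c = ΔV/(S·A) = 2.3 × 10^7/(9.7 × 10^-4 × 3.031 × 10^8) = 78.23 m

Δh_u ≈ 0.281 m; Δh_c ≈ 78.2 m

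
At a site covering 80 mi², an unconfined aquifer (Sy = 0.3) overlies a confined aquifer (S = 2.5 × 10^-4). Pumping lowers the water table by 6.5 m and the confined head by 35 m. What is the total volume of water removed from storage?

A = 80 mi² = 2.072 × 10^8 m²
Unconfined: ΔV_u = Sy × A × Δh_u = 0.3 × 2.072 × 10^8 × 6.5 = 4.04 × 10^8 m³
Confined: ΔV_c = S × A × Δh_c = 2.5 × 10^-4 × 2.072 × 10^8 × 35 = 1.813 × 10^6 m³
Total ΔV = 4.04 × 10^8 + 1.813 × 10^6 = 4.059 × 10^8 m³

ΔV ≈ 4.06 × 10^8 m³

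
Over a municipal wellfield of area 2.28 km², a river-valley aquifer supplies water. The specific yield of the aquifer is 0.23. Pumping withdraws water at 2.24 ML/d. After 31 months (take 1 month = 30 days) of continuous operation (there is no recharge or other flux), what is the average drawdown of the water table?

A = 2.28 km² = 2.28 × 10^6 m²
Q = 2.24 ML/d = 2240 m³/d
t = 31 months = 930 d
ΔV = Q × t = 2240 m³/d × 930 d = 2.083 × 10^6 m³
Δh = ΔV / (Sy × A) = 2.083 × 10^6 / (0.23 × 2.28 × 10^6) = 3.973 m

Δh ≈ 3.97 m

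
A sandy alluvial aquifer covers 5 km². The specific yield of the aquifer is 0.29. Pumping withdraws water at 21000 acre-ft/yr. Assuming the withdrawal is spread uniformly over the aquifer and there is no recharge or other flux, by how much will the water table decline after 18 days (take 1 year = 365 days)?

Δh ≈ 0.881 m

A = 5 km² = 5 × 10^6 m²
Q = 21000 acre-ft/yr = 70970 m³/d
ΔV = Q × t = 70970 m³/d × 18 d = 1.277 × 10^6 m³
Δh = ΔV / (Sy × A) = 1.277 × 10^6 / (0.29 × 5 × 10^6) = 0.881 m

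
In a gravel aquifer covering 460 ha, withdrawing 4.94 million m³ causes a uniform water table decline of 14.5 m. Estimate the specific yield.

Sy ≈ 0.074

A = 460 ha = 4.6 × 10^6 m²
ΔV = 4.94 million m³ = 4.94 × 10^6 m³
Sy = ΔV / (A × Δh) = 4.94 × 10^6 m³ / (4.6 × 10^6 m² × 14.5 m) = 0.07406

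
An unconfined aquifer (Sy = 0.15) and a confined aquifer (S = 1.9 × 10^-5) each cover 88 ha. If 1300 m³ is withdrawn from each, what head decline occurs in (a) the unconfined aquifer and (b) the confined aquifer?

A = 88 ha = 8.8 × 10^5 m²
Unconfined: Δh_u = ΔV/(Sy·A) = 1300/(0.15 × 8.8 × 10^5) = 0.009848 m
Confined: Δh_c = ΔV/(S·A) = 1300/(1.9 × 10^-5 × 8.8 × 10^5) = 77.75 m

Δh_u ≈ 0.00985 m; Δh_c ≈ 77.8 m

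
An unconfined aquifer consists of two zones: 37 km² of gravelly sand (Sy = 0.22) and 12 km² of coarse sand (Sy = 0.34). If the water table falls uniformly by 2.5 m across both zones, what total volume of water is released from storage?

ΔV ≈ 3.06 × 10^7 m³

A₁ = 37 km² = 3.7 × 10^7 m²; A₂ = 12 km² = 1.2 × 10^7 m²
ΔV₁ = 0.22 × 3.7 × 10^7 × 2.5 = 2.035 × 10^7 m³
ΔV₂ = 0.34 × 1.2 × 10^7 × 2.5 = 1.02 × 10^7 m³
ΔV = ΔV₁ + ΔV₂ = 3.055 × 10^7 m³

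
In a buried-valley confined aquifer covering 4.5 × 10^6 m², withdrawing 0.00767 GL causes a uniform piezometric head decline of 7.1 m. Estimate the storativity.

ΔV = 0.00767 GL = 7670 m³
S = ΔV / (A × Δh) = 7670 m³ / (4.5 × 10^6 m² × 7.1 m) = 2.401 × 10^-4

S ≈ 2.4 × 10^-4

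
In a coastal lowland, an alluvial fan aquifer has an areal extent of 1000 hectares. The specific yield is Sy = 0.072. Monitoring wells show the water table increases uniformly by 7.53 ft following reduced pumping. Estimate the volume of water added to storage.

A = 1000 hectares = 1 × 10^7 m²
Δh = 7.53 ft = 2.295 m
ΔV = Sy × A × Δh = 0.072 × 1 × 10^7 m² × 2.295 m = 1.653 × 10^6 m³

ΔV ≈ 1.65 × 10^6 m³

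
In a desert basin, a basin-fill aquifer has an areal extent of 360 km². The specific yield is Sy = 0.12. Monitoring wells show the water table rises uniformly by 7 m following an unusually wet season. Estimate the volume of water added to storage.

ΔV ≈ 3.02 × 10^8 m³

A = 360 km² = 3.6 × 10^8 m²
ΔV = Sy × A × Δh = 0.12 × 3.6 × 10^8 m² × 7 m = 3.024 × 10^8 m³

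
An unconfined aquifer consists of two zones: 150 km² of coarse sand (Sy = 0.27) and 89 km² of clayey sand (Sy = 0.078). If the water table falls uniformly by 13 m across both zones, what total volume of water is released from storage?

ΔV ≈ 6.17 × 10^8 m³

A₁ = 150 km² = 1.5 × 10^8 m²; A₂ = 89 km² = 8.9 × 10^7 m²
ΔV₁ = 0.27 × 1.5 × 10^8 × 13 = 5.265 × 10^8 m³
ΔV₂ = 0.078 × 8.9 × 10^7 × 13 = 9.025 × 10^7 m³
ΔV = ΔV₁ + ΔV₂ = 6.167 × 10^8 m³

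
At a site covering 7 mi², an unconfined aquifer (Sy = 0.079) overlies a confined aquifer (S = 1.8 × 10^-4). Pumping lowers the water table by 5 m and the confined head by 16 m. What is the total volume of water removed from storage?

ΔV ≈ 7.21 × 10^6 m³

A = 7 mi² = 1.813 × 10^7 m²
Unconfined: ΔV_u = Sy × A × Δh_u = 0.079 × 1.813 × 10^7 × 5 = 7.161 × 10^6 m³
Confined: ΔV_c = S × A × Δh_c = 1.8 × 10^-4 × 1.813 × 10^7 × 16 = 52210 m³
Total ΔV = 7.161 × 10^6 + 52210 = 7.214 × 10^6 m³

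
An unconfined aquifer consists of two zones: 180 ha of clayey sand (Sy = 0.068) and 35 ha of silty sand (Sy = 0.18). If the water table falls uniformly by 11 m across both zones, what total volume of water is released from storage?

ΔV ≈ 2.04 × 10^6 m³

A₁ = 180 ha = 1.8 × 10^6 m²; A₂ = 35 ha = 3.5 × 10^5 m²
ΔV₁ = 0.068 × 1.8 × 10^6 × 11 = 1.346 × 10^6 m³
ΔV₂ = 0.18 × 3.5 × 10^5 × 11 = 6.93 × 10^5 m³
ΔV = ΔV₁ + ΔV₂ = 2.039 × 10^6 m³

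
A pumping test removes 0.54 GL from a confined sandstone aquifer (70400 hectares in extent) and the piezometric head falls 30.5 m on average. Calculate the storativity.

A = 70400 hectares = 7.04 × 10^8 m²
ΔV = 0.54 GL = 5.4 × 10^5 m³
S = ΔV / (A × Δh) = 5.4 × 10^5 m³ / (7.04 × 10^8 m² × 30.5 m) = 2.515 × 10^-5

S ≈ 2.5 × 10^-5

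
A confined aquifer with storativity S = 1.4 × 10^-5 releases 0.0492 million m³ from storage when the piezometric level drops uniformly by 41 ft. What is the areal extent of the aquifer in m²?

Δh = 41 ft = 12.5 m
ΔV = 0.0492 million m³ = 49200 m³
A = ΔV / (S × Δh) = 49200 / (1.4 × 10^-5 × 12.5) = 2.812 × 10^8 m²

A ≈ 2.81 × 10^8 m²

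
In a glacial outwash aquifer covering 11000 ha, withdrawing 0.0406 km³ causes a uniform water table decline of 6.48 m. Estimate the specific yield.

A = 11000 ha = 1.1 × 10^8 m²
ΔV = 0.0406 km³ = 4.06 × 10^7 m³
Sy = ΔV / (A × Δh) = 4.06 × 10^7 m³ / (1.1 × 10^8 m² × 6.48 m) = 0.05696

Sy ≈ 0.057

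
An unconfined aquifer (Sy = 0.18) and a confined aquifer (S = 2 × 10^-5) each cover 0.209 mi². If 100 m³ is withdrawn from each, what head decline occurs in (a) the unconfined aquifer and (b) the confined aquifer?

A = 0.209 mi² = 5.413 × 10^5 m²
Unconfined: Δh_u = ΔV/(Sy·A) = 100/(0.18 × 5.413 × 10^5) = 0.001026 m
Confined: Δh_c = ΔV/(S·A) = 100/(2 × 10^-5 × 5.413 × 10^5) = 9.237 m

Δh_u ≈ 0.00103 m; Δh_c ≈ 9.24 m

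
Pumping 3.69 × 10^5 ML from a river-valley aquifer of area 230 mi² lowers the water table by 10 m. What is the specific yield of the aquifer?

Sy ≈ 0.062

A = 230 mi² = 5.957 × 10^8 m²
ΔV = 3.69 × 10^5 ML = 3.69 × 10^8 m³
Sy = ΔV / (A × Δh) = 3.69 × 10^8 m³ / (5.957 × 10^8 m² × 10 m) = 0.06194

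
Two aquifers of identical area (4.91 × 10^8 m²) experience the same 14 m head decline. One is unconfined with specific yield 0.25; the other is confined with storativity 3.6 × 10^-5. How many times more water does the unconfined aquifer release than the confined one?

ΔV_u / ΔV_c ≈ 6940

Unconfined: ΔV_u = Sy × A × Δh = 0.25 × 4.91 × 10^8 × 14 = 1.718 × 10^9 m³
Confined: ΔV_c = S × A × Δh = 3.6 × 10^-5 × 4.91 × 10^8 × 14 = 2.475 × 10^5 m³
Ratio = ΔV_u / ΔV_c = Sy / S = 0.25 / 3.6 × 10^-5 = 6944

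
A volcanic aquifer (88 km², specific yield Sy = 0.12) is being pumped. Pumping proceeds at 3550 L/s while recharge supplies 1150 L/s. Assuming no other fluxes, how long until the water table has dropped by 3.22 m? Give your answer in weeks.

A = 88 km² = 8.8 × 10^7 m²
ΔV = Sy × A × Δh = 0.12 × 8.8 × 10^7 × 3.22 = 3.4 × 10^7 m³
Net withdrawal = 3550 − 1150 = 2400 L/s = 2.074 × 10^5 m³/d
t = ΔV / Q = 3.4 × 10^7 m³ / 2.074 × 10^5 m³/d = 164 d
t = 164 d ≈ 23.43 weeks

t ≈ 23.4 weeks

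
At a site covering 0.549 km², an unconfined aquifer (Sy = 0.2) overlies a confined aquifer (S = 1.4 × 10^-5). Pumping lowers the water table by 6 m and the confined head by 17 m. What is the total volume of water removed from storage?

A = 0.549 km² = 5.49 × 10^5 m²
Unconfined: ΔV_u = Sy × A × Δh_u = 0.2 × 5.49 × 10^5 × 6 = 6.588 × 10^5 m³
Confined: ΔV_c = S × A × Δh_c = 1.4 × 10^-5 × 5.49 × 10^5 × 17 = 130.7 m³
Total ΔV = 6.588 × 10^5 + 130.7 = 6.589 × 10^5 m³

ΔV ≈ 6.59 × 10^5 m³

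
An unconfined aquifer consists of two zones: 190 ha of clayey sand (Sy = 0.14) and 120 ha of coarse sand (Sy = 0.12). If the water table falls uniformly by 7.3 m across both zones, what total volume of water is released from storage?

ΔV ≈ 2.99 × 10^6 m³

A₁ = 190 ha = 1.9 × 10^6 m²; A₂ = 120 ha = 1.2 × 10^6 m²
ΔV₁ = 0.14 × 1.9 × 10^6 × 7.3 = 1.942 × 10^6 m³
ΔV₂ = 0.12 × 1.2 × 10^6 × 7.3 = 1.051 × 10^6 m³
ΔV = ΔV₁ + ΔV₂ = 2.993 × 10^6 m³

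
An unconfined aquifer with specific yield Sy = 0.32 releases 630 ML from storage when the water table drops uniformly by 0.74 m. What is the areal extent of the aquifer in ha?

ΔV = 630 ML = 6.3 × 10^5 m³
A = ΔV / (Sy × Δh) = 6.3 × 10^5 / (0.32 × 0.74) = 2.66 × 10^6 m²
A = 2.66 × 10^6 m² = 266 ha

A ≈ 266 ha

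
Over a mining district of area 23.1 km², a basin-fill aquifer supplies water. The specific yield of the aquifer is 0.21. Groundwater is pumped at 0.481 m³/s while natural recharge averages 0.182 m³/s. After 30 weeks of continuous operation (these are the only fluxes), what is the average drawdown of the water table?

A = 23.1 km² = 2.31 × 10^7 m²
Net abstraction = 0.481 − 0.182 = 0.299 m³/s
Q_net = 0.299 m³/s = 25830 m³/d
t = 30 weeks = 210 d
ΔV = Q × t = 25830 m³/d × 210 d = 5.425 × 10^6 m³
Δh = ΔV / (Sy × A) = 5.425 × 10^6 / (0.21 × 2.31 × 10^7) = 1.118 m

Δh ≈ 1.12 m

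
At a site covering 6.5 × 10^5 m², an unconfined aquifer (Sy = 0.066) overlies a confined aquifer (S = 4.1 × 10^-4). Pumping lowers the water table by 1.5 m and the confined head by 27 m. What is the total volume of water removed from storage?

ΔV ≈ 71500 m³

Unconfined: ΔV_u = Sy × A × Δh_u = 0.066 × 6.5 × 10^5 × 1.5 = 64350 m³
Confined: ΔV_c = S × A × Δh_c = 4.1 × 10^-4 × 6.5 × 10^5 × 27 = 7196 m³
Total ΔV = 64350 + 7196 = 71550 m³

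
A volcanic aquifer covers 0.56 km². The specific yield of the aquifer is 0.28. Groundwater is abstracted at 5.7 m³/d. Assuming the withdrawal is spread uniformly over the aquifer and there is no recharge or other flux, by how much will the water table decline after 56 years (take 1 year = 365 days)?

A = 0.56 km² = 5.6 × 10^5 m²
t = 56 years = 20440 d
ΔV = Q × t = 5.7 m³/d × 20440 d = 1.165 × 10^5 m³
Δh = ΔV / (Sy × A) = 1.165 × 10^5 / (0.28 × 5.6 × 10^5) = 0.743 m

Δh ≈ 0.743 m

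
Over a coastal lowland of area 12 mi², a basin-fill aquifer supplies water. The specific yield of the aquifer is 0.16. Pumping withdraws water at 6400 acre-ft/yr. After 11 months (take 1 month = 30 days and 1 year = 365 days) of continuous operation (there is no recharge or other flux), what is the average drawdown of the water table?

Δh ≈ 1.44 m

A = 12 mi² = 3.108 × 10^7 m²
Q = 6400 acre-ft/yr = 21630 m³/d
t = 11 months = 330 d
ΔV = Q × t = 21630 m³/d × 330 d = 7.137 × 10^6 m³
Δh = ΔV / (Sy × A) = 7.137 × 10^6 / (0.16 × 3.108 × 10^7) = 1.435 m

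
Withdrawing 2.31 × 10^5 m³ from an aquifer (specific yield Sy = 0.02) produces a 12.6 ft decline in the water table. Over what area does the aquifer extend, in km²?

Δh = 12.6 ft = 3.84 m
A = ΔV / (Sy × Δh) = 2.31 × 10^5 / (0.02 × 3.84) = 3.007 × 10^6 m²
A = 3.007 × 10^6 m² = 3.007 km²

A ≈ 3.01 km²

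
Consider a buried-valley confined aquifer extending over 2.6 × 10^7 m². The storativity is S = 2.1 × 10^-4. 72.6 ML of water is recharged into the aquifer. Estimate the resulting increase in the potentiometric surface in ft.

Δh ≈ 43.6 ft

ΔV = 72.6 ML = 72600 m³
Δh = ΔV / (S × A) = 72600 m³ / (2.1 × 10^-4 × 2.6 × 10^7 m²) = 13.3 m
Δh = 13.3 m = 43.62 ft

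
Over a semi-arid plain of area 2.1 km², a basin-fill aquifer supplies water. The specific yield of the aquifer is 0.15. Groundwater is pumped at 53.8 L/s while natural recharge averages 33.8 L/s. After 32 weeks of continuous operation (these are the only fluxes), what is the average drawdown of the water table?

A = 2.1 km² = 2.1 × 10^6 m²
Net abstraction = 53.8 − 33.8 = 20 L/s
Q_net = 20 L/s = 1728 m³/d
t = 32 weeks = 224 d
ΔV = Q × t = 1728 m³/d × 224 d = 3.871 × 10^5 m³
Δh = ΔV / (Sy × A) = 3.871 × 10^5 / (0.15 × 2.1 × 10^6) = 1.229 m

Δh ≈ 1.23 m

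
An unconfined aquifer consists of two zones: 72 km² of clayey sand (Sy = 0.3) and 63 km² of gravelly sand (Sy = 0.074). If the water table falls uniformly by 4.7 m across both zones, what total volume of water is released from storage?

A₁ = 72 km² = 7.2 × 10^7 m²; A₂ = 63 km² = 6.3 × 10^7 m²
ΔV₁ = 0.3 × 7.2 × 10^7 × 4.7 = 1.015 × 10^8 m³
ΔV₂ = 0.074 × 6.3 × 10^7 × 4.7 = 2.191 × 10^7 m³
ΔV = ΔV₁ + ΔV₂ = 1.234 × 10^8 m³

ΔV ≈ 1.23 × 10^8 m³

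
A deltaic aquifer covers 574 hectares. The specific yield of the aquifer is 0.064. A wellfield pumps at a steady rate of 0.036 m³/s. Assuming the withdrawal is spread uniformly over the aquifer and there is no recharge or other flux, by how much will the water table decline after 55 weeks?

Δh ≈ 3.26 m

A = 574 hectares = 5.74 × 10^6 m²
Q = 0.036 m³/s = 3110 m³/d
t = 55 weeks = 385 d
ΔV = Q × t = 3110 m³/d × 385 d = 1.198 × 10^6 m³
Δh = ΔV / (Sy × A) = 1.198 × 10^6 / (0.064 × 5.74 × 10^6) = 3.26 m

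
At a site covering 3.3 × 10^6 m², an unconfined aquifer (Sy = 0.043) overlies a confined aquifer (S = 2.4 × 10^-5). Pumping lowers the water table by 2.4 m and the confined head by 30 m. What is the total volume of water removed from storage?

Unconfined: ΔV_u = Sy × A × Δh_u = 0.043 × 3.3 × 10^6 × 2.4 = 3.406 × 10^5 m³
Confined: ΔV_c = S × A × Δh_c = 2.4 × 10^-5 × 3.3 × 10^6 × 30 = 2376 m³
Total ΔV = 3.406 × 10^5 + 2376 = 3.429 × 10^5 m³

ΔV ≈ 3.43 × 10^5 m³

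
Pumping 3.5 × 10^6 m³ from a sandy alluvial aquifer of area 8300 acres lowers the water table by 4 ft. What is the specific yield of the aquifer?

Sy ≈ 0.085

A = 8300 acres = 3.359 × 10^7 m²
Δh = 4 ft = 1.219 m
Sy = ΔV / (A × Δh) = 3.5 × 10^6 m³ / (3.359 × 10^7 m² × 1.219 m) = 0.08547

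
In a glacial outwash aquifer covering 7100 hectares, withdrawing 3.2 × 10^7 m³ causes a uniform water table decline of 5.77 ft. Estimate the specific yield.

A = 7100 hectares = 7.1 × 10^7 m²
Δh = 5.77 ft = 1.759 m
Sy = ΔV / (A × Δh) = 3.2 × 10^7 m³ / (7.1 × 10^7 m² × 1.759 m) = 0.2563

Sy ≈ 0.26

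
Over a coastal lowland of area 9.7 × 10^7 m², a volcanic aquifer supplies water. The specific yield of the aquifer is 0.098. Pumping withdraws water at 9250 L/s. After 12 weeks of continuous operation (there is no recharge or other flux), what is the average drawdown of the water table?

Δh ≈ 7.06 m

Q = 9250 L/s = 7.992 × 10^5 m³/d
t = 12 weeks = 84 d
ΔV = Q × t = 7.992 × 10^5 m³/d × 84 d = 6.713 × 10^7 m³
Δh = ΔV / (Sy × A) = 6.713 × 10^7 / (0.098 × 9.7 × 10^7) = 7.062 m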